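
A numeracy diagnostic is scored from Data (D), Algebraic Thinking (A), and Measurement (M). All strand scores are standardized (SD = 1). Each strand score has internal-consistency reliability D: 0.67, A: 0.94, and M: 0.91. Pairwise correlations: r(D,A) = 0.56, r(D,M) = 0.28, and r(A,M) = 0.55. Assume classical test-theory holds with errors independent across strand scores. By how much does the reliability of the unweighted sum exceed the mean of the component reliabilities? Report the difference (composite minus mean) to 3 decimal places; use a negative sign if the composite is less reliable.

0.077

Var(sum) = 3 + 2.78 = 5.78; true-score variance = 2.52 + 2.78 = 5.3; composite reliability = 0.9170.
Mean component reliability = 0.8400.
Difference = 0.9170 − 0.8400 = 0.077.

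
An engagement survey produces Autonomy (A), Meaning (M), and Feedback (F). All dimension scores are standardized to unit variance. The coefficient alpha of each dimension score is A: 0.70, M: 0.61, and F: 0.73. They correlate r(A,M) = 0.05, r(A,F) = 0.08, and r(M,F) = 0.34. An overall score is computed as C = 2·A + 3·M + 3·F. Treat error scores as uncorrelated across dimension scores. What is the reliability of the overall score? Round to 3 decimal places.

Var(C) = 2² + 3² + 3² + 2·[6·0.05 + 6·0.08 + 9·0.34] = 22 + 7.68 = 29.68.
Because errors are independent across components, Cov(Tᵢ,Tⱼ) = Cov(Xᵢ,Xⱼ); the off-diagonal part of the true-score variance is the same as above.
True-score variance = [2²·0.70 + 3²·0.61 + 3²·0.73] + 7.68 = 14.86 + 7.68 = 22.54.
Reliability = 22.54 / 29.68 = 0.759.

0.759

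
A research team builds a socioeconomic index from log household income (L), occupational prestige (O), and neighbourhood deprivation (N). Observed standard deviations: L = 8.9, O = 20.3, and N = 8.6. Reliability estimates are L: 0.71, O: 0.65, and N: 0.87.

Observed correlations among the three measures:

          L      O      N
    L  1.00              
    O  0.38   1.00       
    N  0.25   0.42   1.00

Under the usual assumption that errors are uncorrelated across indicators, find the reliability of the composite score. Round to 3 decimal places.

0.801

Var(L+O+N) = 8.9² + 20.3² + 8.6² + 2·[8.9·20.3·0.38 + 8.9·8.6·0.25 + 20.3·8.6·0.42] = 565.26 + 322.226 = 887.486.
Under uncorrelated errors the observed covariances equal the true-score covariances, so only the own-variance terms attenuate.
True-score variance = [8.9²·0.71 + 20.3²·0.65 + 8.6²·0.87] + 322.226 = 388.443 + 322.226 = 710.669.
Reliability = 710.669 / 887.486 = 0.801.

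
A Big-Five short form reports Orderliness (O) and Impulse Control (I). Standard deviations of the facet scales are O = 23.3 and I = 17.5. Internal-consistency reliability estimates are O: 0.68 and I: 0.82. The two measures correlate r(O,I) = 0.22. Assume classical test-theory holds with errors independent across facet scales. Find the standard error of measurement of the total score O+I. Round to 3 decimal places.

Var(total) = 849.14 + 179.41 = 1028.55.
True-score variance = 620.29 + 179.41 = 799.7, so reliability = 0.7775.
Error variance = 1028.55 − 799.7 = 228.85; SEM = √228.85 = 15.128.

15.128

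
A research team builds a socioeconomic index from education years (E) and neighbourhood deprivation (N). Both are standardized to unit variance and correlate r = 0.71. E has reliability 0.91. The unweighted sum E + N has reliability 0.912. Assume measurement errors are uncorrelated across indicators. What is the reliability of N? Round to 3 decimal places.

0.789

Var(E+N) = 2 + 2·0.71 = 3.420.
True-score variance = ρ_E + ρ_N + 2·0.71, so 0.912 = (0.91 + ρ_N + 1.42) / 3.420.
ρ_N = 0.912·3.420 − 0.91 − 1.42 = 0.789.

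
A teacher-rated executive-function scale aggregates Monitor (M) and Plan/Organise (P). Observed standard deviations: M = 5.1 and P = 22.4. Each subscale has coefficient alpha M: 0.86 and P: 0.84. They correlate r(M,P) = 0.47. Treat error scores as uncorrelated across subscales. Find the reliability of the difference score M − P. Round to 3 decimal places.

0.800

Var(M−P) = 5.1² + 22.4² − 2·5.1·22.4·0.47 = 527.77 − 107.386 = 420.384.
Under uncorrelated errors the observed covariances equal the true-score covariances, so only the own-variance terms attenuate.
True-score variance = [5.1²·0.86 + 22.4²·0.84] − 107.386 = 443.847 − 107.386 = 336.461.
Reliability = 336.461 / 420.384 = 0.800.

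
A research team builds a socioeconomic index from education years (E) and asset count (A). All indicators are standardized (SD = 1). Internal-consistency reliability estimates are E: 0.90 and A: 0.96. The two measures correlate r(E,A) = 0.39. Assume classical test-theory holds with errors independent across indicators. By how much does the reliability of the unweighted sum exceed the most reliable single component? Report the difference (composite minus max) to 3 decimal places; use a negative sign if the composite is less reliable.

Var(sum) = 2 + 0.78 = 2.78; true-score variance = 1.86 + 0.78 = 2.64; composite reliability = 0.9496.
Max component reliability = 0.9600.
Difference = 0.9496 − 0.9600 = -0.010.

-0.010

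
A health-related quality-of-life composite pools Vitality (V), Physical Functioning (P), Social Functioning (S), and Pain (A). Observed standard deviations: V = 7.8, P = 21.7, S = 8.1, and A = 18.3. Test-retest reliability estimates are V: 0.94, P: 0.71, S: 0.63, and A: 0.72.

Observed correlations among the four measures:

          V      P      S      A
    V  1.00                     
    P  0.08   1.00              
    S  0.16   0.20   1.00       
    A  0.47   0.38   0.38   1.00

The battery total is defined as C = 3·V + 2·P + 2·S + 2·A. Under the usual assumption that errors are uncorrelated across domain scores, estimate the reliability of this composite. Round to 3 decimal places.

Var(C) = 3²·7.8² + 2²·21.7² + 2²·8.1² + 2²·18.3² + 2·[6·7.8·21.7·0.08 + 6·7.8·8.1·0.16 + 6·7.8·18.3·0.47 + 4·21.7·8.1·0.20 + 4·21.7·18.3·0.38 + 4·8.1·18.3·0.38] = 4033.12 + 3027.91 = 7061.03.
Under uncorrelated errors the observed covariances equal the true-score covariances, so only the own-variance terms attenuate.
True-score variance = [3²·7.8²·0.94 + 2²·21.7²·0.71 + 2²·8.1²·0.63 + 2²·18.3²·0.72] + 3027.91 = 2981.85 + 3027.91 = 6009.77.
Reliability = 6009.77 / 7061.03 = 0.851.

0.851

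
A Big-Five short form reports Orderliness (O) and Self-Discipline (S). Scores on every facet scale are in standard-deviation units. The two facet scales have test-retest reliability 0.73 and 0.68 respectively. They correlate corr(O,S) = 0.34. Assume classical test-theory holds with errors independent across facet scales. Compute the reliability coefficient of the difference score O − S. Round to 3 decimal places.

0.553

Var(O−S) = 1 + 1 − 2·0.34 = 2 − 0.68 = 1.32.
Under uncorrelated errors the observed covariances equal the true-score covariances, so only the own-variance terms attenuate.
True-score variance = [0.73 + 0.68] − 0.68 = 1.41 − 0.68 = 0.73.
Reliability = 0.73 / 1.32 = 0.553.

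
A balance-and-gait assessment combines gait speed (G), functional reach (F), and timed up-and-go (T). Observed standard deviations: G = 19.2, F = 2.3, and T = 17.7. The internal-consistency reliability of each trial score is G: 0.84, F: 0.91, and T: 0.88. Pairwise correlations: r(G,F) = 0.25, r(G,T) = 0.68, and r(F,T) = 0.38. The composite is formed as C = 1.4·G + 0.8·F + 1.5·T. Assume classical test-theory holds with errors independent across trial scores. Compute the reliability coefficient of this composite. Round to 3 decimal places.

Var(C) = 1.4²·19.2² + 0.8²·2.3² + 1.5²·17.7² + 2·[1.12·19.2·2.3·0.25 + 2.1·19.2·17.7·0.68 + 1.2·2.3·17.7·0.38] = 1430.82 + 1032.44 = 2463.26.
With uncorrelated errors the cross-covariances are all true-score covariance, so they carry over unchanged; only the diagonal terms shrink to ρᵢσᵢ².
True-score variance = [1.4²·19.2²·0.84 + 0.8²·2.3²·0.91 + 1.5²·17.7²·0.88] + 1032.44 = 1230.32 + 1032.44 = 2262.76.
Reliability = 2262.76 / 2463.26 = 0.919.

0.919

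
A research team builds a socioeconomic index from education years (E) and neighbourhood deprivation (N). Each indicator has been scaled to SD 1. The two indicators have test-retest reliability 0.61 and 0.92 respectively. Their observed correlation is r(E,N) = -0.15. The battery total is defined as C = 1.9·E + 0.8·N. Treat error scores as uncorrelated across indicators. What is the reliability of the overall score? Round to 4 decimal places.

0.6154

Var(C) = 1.9² + 0.8² + 2·[1.52·(-0.15)] = 4.25 − 0.456 = 3.794.
With uncorrelated errors the cross-covariances are all true-score covariance, so they carry over unchanged; only the diagonal terms shrink to ρᵢσᵢ².
True-score variance = [1.9²·0.61 + 0.8²·0.92] − 0.456 = 2.7909 − 0.456 = 2.3349.
Reliability = 2.3349 / 3.794 = 0.6154.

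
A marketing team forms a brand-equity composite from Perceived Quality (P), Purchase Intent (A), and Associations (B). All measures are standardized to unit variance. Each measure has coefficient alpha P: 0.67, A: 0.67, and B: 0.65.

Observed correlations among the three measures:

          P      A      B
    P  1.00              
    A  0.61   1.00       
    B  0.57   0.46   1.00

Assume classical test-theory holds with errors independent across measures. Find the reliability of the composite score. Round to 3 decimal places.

0.839

Var(P+A+B) = 3 + 2·[0.61 + 0.57 + 0.46] = 3 + 3.28 = 6.28.
With uncorrelated errors the cross-covariances are all true-score covariance, so they carry over unchanged; only the diagonal terms shrink to ρᵢσᵢ².
True-score variance = [0.67 + 0.67 + 0.65] + 3.28 = 1.99 + 3.28 = 5.27.
Reliability = 5.27 / 6.28 = 0.839.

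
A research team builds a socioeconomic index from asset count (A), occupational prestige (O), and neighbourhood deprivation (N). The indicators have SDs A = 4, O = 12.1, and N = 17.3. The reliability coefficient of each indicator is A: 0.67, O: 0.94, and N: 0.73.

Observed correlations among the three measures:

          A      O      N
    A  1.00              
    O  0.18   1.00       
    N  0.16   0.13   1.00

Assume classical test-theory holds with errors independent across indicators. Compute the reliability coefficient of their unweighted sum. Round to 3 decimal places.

Var(A+O+N) = 4² + 12.1² + 17.3² + 2·[4·12.1·0.18 + 4·17.3·0.16 + 12.1·17.3·0.13] = 461.7 + 93.9938 = 555.694.
Because errors are independent across components, Cov(Tᵢ,Tⱼ) = Cov(Xᵢ,Xⱼ); the off-diagonal part of the true-score variance is the same as above.
True-score variance = [4²·0.67 + 12.1²·0.94 + 17.3²·0.73] + 93.9938 = 366.827 + 93.9938 = 460.821.
Reliability = 460.821 / 555.694 = 0.829.

0.829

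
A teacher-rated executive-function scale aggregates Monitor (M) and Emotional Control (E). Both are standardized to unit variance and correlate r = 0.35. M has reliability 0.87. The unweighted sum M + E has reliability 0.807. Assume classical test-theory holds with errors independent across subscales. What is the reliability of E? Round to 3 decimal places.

Var(M+E) = 2 + 2·0.35 = 2.700.
True-score variance = ρ_M + ρ_E + 2·0.35, so 0.807 = (0.87 + ρ_E + 0.70) / 2.700.
ρ_E = 0.807·2.700 − 0.87 − 0.70 = 0.609.

0.609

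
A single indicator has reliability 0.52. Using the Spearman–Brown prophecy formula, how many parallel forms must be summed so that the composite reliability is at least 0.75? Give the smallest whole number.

k ≥ ρ*(1−ρ₁)/(ρ₁(1−ρ*)) = 0.75·0.48 / (0.52·0.25) = 2.769.
Smallest integer k = 3.

3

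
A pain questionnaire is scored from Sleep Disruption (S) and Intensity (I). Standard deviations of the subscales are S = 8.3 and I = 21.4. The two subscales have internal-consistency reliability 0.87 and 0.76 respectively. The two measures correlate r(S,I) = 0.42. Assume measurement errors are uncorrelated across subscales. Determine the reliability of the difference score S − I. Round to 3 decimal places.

Var(S−I) = 8.3² + 21.4² − 2·8.3·21.4·0.42 = 526.85 − 149.201 = 377.649.
With uncorrelated errors the cross-covariances are all true-score covariance, so they carry over unchanged; only the diagonal terms shrink to ρᵢσᵢ².
True-score variance = [8.3²·0.87 + 21.4²·0.76] − 149.201 = 407.984 − 149.201 = 258.783.
Reliability = 258.783 / 377.649 = 0.685.

0.685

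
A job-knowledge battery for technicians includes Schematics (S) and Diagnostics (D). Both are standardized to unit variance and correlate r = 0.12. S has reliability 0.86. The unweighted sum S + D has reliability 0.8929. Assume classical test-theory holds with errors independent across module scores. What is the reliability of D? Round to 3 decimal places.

Var(S+D) = 2 + 2·0.12 = 2.240.
True-score variance = ρ_S + ρ_D + 2·0.12, so 0.8929 = (0.86 + ρ_D + 0.24) / 2.240.
ρ_D = 0.8929·2.240 − 0.86 − 0.24 = 0.900.

0.900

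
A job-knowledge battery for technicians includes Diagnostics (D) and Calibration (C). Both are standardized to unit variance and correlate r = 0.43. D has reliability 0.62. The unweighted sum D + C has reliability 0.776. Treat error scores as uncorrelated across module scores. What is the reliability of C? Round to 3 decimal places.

0.739

Var(D+C) = 2 + 2·0.43 = 2.860.
True-score variance = ρ_D + ρ_C + 2·0.43, so 0.776 = (0.62 + ρ_C + 0.86) / 2.860.
ρ_C = 0.776·2.860 − 0.62 − 0.86 = 0.739.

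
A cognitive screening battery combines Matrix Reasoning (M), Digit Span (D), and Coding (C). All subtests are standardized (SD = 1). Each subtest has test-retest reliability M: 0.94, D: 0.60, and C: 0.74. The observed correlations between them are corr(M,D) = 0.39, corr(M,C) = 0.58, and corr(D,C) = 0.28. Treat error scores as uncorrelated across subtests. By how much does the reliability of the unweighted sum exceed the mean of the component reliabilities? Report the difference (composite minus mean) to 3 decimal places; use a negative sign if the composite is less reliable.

Var(sum) = 3 + 2.5 = 5.5; true-score variance = 2.28 + 2.5 = 4.78; composite reliability = 0.8691.
Mean component reliability = 0.7600.
Difference = 0.8691 − 0.7600 = 0.109.

0.109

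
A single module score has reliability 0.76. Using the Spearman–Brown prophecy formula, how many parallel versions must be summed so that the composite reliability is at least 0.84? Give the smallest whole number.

k ≥ ρ*(1−ρ₁)/(ρ₁(1−ρ*)) = 0.84·0.24 / (0.76·0.16) = 1.658.
Smallest integer k = 2.

2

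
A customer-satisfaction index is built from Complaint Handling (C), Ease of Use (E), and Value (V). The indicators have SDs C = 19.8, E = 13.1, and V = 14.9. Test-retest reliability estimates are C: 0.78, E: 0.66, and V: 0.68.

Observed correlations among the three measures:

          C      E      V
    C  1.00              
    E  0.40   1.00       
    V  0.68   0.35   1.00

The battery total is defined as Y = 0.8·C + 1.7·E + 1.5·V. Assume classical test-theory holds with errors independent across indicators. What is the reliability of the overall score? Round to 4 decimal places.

Var(Y) = 0.8²·19.8² + 1.7²·13.1² + 1.5²·14.9² + 2·[1.36·19.8·13.1·0.40 + 1.2·19.8·14.9·0.68 + 2.55·13.1·14.9·0.35] = 1246.38 + 1112.09 = 2358.47.
Because errors are independent across components, Cov(Tᵢ,Tⱼ) = Cov(Xᵢ,Xⱼ); the off-diagonal part of the true-score variance is the same as above.
True-score variance = [0.8²·19.8²·0.78 + 1.7²·13.1²·0.66 + 1.5²·14.9²·0.68] + 1112.09 = 862.711 + 1112.09 = 1974.8.
Reliability = 1974.8 / 2358.47 = 0.8373.

0.8373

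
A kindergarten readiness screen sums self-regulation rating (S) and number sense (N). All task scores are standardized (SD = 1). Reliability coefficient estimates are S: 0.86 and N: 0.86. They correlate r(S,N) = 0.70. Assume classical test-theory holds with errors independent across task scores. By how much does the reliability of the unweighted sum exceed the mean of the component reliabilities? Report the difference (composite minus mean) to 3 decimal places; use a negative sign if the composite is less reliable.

0.058

Var(sum) = 2 + 1.4 = 3.4; true-score variance = 1.72 + 1.4 = 3.12; composite reliability = 0.9176.
Mean component reliability = 0.8600.
Difference = 0.9176 − 0.8600 = 0.058.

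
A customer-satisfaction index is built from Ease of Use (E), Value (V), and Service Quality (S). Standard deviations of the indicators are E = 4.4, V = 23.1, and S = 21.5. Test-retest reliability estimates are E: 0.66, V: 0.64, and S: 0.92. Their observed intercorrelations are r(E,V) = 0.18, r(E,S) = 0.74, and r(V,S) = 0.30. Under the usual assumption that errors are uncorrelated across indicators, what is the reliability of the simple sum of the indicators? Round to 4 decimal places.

Var(E+V+S) = 4.4² + 23.1² + 21.5² + 2·[4.4·23.1·0.18 + 4.4·21.5·0.74 + 23.1·21.5·0.30] = 1015.22 + 474.588 = 1489.81.
With uncorrelated errors the cross-covariances are all true-score covariance, so they carry over unchanged; only the diagonal terms shrink to ρᵢσᵢ².
True-score variance = [4.4²·0.66 + 23.1²·0.64 + 21.5²·0.92] + 474.588 = 779.558 + 474.588 = 1254.15.
Reliability = 1254.15 / 1489.81 = 0.8418.

0.8418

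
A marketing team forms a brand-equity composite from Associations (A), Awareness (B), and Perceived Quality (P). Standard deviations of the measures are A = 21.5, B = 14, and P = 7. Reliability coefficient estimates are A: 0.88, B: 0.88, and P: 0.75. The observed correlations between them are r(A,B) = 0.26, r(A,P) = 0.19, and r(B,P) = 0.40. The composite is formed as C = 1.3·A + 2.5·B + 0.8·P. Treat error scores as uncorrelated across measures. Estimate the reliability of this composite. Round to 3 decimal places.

0.910

Var(C) = 1.3²·21.5² + 2.5²·14² + 0.8²·7² + 2·[3.25·21.5·14·0.26 + 1.04·21.5·7·0.19 + 2·14·7·0.40] = 2037.56 + 724.968 = 2762.53.
Under uncorrelated errors the observed covariances equal the true-score covariances, so only the own-variance terms attenuate.
True-score variance = [1.3²·21.5²·0.88 + 2.5²·14²·0.88 + 0.8²·7²·0.75] + 724.968 = 1788.98 + 724.968 = 2513.95.
Reliability = 2513.95 / 2762.53 = 0.910.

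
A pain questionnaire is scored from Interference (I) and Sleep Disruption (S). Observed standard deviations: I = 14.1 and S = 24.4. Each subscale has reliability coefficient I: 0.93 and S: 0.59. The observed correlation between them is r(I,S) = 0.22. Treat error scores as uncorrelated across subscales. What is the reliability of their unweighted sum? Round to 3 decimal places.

Var(I+S) = 14.1² + 24.4² + 2·[14.1·24.4·0.22] = 794.17 + 151.378 = 945.548.
With uncorrelated errors the cross-covariances are all true-score covariance, so they carry over unchanged; only the diagonal terms shrink to ρᵢσᵢ².
True-score variance = [14.1²·0.93 + 24.4²·0.59] + 151.378 = 536.156 + 151.378 = 687.533.
Reliability = 687.533 / 945.548 = 0.727.

0.727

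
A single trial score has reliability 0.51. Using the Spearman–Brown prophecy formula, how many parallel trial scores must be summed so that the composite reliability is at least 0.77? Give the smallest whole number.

k ≥ ρ*(1−ρ₁)/(ρ₁(1−ρ*)) = 0.77·0.49 / (0.51·0.23) = 3.217.
Smallest integer k = 4.

4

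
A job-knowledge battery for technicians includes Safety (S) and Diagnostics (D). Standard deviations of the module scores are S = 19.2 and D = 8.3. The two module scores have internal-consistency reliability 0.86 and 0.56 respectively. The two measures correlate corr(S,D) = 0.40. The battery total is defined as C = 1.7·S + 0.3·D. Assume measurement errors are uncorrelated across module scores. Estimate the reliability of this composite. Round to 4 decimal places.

Var(C) = 1.7²·19.2² + 0.3²·8.3² + 2·[0.51·19.2·8.3·0.40] = 1071.57 + 65.0189 = 1136.59.
Under uncorrelated errors the observed covariances equal the true-score covariances, so only the own-variance terms attenuate.
True-score variance = [1.7²·19.2²·0.86 + 0.3²·8.3²·0.56] + 65.0189 = 919.69 + 65.0189 = 984.709.
Reliability = 984.709 / 1136.59 = 0.8664.

0.8664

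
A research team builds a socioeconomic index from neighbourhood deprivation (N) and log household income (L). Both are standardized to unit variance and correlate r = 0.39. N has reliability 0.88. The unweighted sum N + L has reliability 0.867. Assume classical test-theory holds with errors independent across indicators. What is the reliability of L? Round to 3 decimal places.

0.750

Var(N+L) = 2 + 2·0.39 = 2.780.
True-score variance = ρ_N + ρ_L + 2·0.39, so 0.867 = (0.88 + ρ_L + 0.78) / 2.780.
ρ_L = 0.867·2.780 − 0.88 − 0.78 = 0.750.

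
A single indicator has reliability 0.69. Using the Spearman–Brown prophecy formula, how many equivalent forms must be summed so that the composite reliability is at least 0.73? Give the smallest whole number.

2

k ≥ ρ*(1−ρ₁)/(ρ₁(1−ρ*)) = 0.73·0.31 / (0.69·0.27) = 1.215.
Smallest integer k = 2.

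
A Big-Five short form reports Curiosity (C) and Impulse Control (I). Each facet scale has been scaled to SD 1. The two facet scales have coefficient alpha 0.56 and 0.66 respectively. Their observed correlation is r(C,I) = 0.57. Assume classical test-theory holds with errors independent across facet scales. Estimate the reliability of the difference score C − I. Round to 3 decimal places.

0.093

Var(C−I) = 1 + 1 − 2·0.57 = 2 − 1.14 = 0.86.
Under uncorrelated errors the observed covariances equal the true-score covariances, so only the own-variance terms attenuate.
True-score variance = [0.56 + 0.66] − 1.14 = 1.22 − 1.14 = 0.08.
Reliability = 0.08 / 0.86 = 0.093.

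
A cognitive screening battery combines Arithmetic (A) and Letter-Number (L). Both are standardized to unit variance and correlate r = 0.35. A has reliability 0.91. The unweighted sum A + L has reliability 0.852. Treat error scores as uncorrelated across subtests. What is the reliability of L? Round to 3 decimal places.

Var(A+L) = 2 + 2·0.35 = 2.700.
True-score variance = ρ_A + ρ_L + 2·0.35, so 0.852 = (0.91 + ρ_L + 0.70) / 2.700.
ρ_L = 0.852·2.700 − 0.91 − 0.70 = 0.690.

0.690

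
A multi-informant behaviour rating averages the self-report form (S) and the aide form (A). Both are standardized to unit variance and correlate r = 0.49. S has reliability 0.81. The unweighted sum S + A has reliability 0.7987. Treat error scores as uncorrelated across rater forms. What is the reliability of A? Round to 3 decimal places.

Var(S+A) = 2 + 2·0.49 = 2.980.
True-score variance = ρ_S + ρ_A + 2·0.49, so 0.7987 = (0.81 + ρ_A + 0.98) / 2.980.
ρ_A = 0.7987·2.980 − 0.81 − 0.98 = 0.590.

0.590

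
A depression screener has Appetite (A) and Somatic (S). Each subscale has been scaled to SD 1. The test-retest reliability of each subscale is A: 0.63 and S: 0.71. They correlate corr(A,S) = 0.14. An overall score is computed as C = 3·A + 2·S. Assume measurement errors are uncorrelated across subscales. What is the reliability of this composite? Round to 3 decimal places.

Var(C) = 3² + 2² + 2·[6·0.14] = 13 + 1.68 = 14.68.
With uncorrelated errors the cross-covariances are all true-score covariance, so they carry over unchanged; only the diagonal terms shrink to ρᵢσᵢ².
True-score variance = [3²·0.63 + 2²·0.71] + 1.68 = 8.51 + 1.68 = 10.19.
Reliability = 10.19 / 14.68 = 0.694.

0.694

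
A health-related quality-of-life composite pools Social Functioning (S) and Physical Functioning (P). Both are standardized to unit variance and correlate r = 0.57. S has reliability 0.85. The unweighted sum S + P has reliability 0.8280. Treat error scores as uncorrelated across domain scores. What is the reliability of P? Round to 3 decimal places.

0.610

Var(S+P) = 2 + 2·0.57 = 3.140.
True-score variance = ρ_S + ρ_P + 2·0.57, so 0.8280 = (0.85 + ρ_P + 1.14) / 3.140.
ρ_P = 0.8280·3.140 − 0.85 − 1.14 = 0.610.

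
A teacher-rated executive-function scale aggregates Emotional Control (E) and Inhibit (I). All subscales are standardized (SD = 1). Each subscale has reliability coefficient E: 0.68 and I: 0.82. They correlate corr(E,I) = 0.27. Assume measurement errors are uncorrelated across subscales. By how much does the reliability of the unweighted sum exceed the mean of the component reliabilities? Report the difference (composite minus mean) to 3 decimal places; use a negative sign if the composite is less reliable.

0.053

Var(sum) = 2 + 0.54 = 2.54; true-score variance = 1.5 + 0.54 = 2.04; composite reliability = 0.8031.
Mean component reliability = 0.7500.
Difference = 0.8031 − 0.7500 = 0.053.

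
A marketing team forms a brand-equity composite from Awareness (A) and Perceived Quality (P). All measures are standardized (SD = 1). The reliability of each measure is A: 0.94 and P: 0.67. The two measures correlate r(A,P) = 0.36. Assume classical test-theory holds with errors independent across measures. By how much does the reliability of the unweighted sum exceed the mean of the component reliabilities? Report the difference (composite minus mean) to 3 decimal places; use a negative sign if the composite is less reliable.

0.052

Var(sum) = 2 + 0.72 = 2.72; true-score variance = 1.61 + 0.72 = 2.33; composite reliability = 0.8566.
Mean component reliability = 0.8050.
Difference = 0.8566 − 0.8050 = 0.052.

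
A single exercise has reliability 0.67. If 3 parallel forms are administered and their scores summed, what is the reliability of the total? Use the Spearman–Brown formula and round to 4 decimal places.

ρ_k = kρ / (1 + (k−1)ρ) = 3·0.67 / (1 + 2·0.67) = 2.010 / 2.340 = 0.8590.

0.8590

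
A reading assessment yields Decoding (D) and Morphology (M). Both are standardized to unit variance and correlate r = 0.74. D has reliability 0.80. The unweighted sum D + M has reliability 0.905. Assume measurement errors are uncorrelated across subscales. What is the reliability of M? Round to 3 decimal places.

Var(D+M) = 2 + 2·0.74 = 3.480.
True-score variance = ρ_D + ρ_M + 2·0.74, so 0.905 = (0.80 + ρ_M + 1.48) / 3.480.
ρ_M = 0.905·3.480 − 0.80 − 1.48 = 0.869.

0.869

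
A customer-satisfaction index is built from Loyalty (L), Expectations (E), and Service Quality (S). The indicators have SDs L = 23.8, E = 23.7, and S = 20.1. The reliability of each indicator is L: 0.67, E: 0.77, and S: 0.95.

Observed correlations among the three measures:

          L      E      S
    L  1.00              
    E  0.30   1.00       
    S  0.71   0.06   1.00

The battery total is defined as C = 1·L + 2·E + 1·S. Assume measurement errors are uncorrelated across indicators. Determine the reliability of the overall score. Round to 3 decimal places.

Var(C) = 23.8² + 2²·23.7² + 20.1² + 2·[2·23.8·23.7·0.30 + 23.8·20.1·0.71 + 2·23.7·20.1·0.06] = 3217.21 + 1470.5 = 4687.71.
Because errors are independent across components, Cov(Tᵢ,Tⱼ) = Cov(Xᵢ,Xⱼ); the off-diagonal part of the true-score variance is the same as above.
True-score variance = [23.8²·0.67 + 2²·23.7²·0.77 + 20.1²·0.95] + 1470.5 = 2493.33 + 1470.5 = 3963.83.
Reliability = 3963.83 / 4687.71 = 0.846.

0.846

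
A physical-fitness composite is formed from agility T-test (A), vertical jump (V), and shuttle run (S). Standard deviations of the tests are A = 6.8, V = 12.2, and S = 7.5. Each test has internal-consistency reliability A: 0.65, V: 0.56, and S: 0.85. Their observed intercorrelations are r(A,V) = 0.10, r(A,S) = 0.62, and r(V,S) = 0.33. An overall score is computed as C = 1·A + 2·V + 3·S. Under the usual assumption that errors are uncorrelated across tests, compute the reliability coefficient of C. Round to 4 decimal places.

0.7957

Var(C) = 6.8² + 2²·12.2² + 3²·7.5² + 2·[2·6.8·12.2·0.10 + 3·6.8·7.5·0.62 + 6·12.2·7.5·0.33] = 1147.85 + 585.244 = 1733.09.
Because errors are independent across components, Cov(Tᵢ,Tⱼ) = Cov(Xᵢ,Xⱼ); the off-diagonal part of the true-score variance is the same as above.
True-score variance = [6.8²·0.65 + 2²·12.2²·0.56 + 3²·7.5²·0.85] + 585.244 = 793.77 + 585.244 = 1379.01.
Reliability = 1379.01 / 1733.09 = 0.7957.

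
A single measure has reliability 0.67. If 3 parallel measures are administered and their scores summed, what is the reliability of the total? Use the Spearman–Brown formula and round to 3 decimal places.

ρ_k = kρ / (1 + (k−1)ρ) = 3·0.67 / (1 + 2·0.67) = 2.010 / 2.340 = 0.859.

0.859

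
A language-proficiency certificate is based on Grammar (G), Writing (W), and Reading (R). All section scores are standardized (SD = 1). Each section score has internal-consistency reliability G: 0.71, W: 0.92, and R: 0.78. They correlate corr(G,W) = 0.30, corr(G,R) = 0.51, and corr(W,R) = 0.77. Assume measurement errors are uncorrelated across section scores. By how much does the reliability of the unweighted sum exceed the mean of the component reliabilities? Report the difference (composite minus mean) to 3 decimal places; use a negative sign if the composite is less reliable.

0.101

Var(sum) = 3 + 3.16 = 6.16; true-score variance = 2.41 + 3.16 = 5.57; composite reliability = 0.9042.
Mean component reliability = 0.8033.
Difference = 0.9042 − 0.8033 = 0.101.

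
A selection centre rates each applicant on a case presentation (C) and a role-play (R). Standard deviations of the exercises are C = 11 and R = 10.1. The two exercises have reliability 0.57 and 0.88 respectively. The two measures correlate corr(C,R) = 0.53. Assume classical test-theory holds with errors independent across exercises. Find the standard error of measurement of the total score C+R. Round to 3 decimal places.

Var(total) = 223.01 + 117.766 = 340.776.
True-score variance = 158.739 + 117.766 = 276.505, so reliability = 0.8114.
Error variance = 340.776 − 276.505 = 64.2712; SEM = √64.2712 = 8.017.

8.017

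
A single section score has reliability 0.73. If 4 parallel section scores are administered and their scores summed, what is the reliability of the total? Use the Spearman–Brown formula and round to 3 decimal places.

0.915

ρ_k = kρ / (1 + (k−1)ρ) = 4·0.73 / (1 + 3·0.73) = 2.920 / 3.190 = 0.915.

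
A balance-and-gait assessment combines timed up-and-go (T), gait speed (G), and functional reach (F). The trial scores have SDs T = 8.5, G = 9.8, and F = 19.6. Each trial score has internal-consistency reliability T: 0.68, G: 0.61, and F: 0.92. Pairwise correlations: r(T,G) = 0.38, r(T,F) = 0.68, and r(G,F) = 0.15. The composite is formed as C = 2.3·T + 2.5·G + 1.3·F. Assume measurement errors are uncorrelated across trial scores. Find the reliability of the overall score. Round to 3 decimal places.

0.857

Var(C) = 2.3²·8.5² + 2.5²·9.8² + 1.3²·19.6² + 2·[5.75·8.5·9.8·0.38 + 2.99·8.5·19.6·0.68 + 3.25·9.8·19.6·0.15] = 1631.68 + 1228.76 = 2860.44.
Because errors are independent across components, Cov(Tᵢ,Tⱼ) = Cov(Xᵢ,Xⱼ); the off-diagonal part of the true-score variance is the same as above.
True-score variance = [2.3²·8.5²·0.68 + 2.5²·9.8²·0.61 + 1.3²·19.6²·0.92] + 1228.76 = 1223.34 + 1228.76 = 2452.1.
Reliability = 2452.1 / 2860.44 = 0.857.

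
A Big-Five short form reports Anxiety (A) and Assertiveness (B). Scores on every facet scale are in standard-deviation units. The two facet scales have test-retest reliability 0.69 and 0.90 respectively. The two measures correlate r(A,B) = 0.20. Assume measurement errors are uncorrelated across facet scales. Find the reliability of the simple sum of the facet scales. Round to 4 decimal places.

Var(A+B) = 2 + 2·[0.20] = 2 + 0.4 = 2.4.
Under uncorrelated errors the observed covariances equal the true-score covariances, so only the own-variance terms attenuate.
True-score variance = [0.69 + 0.90] + 0.4 = 1.59 + 0.4 = 1.99.
Reliability = 1.99 / 2.4 = 0.8292.

0.8292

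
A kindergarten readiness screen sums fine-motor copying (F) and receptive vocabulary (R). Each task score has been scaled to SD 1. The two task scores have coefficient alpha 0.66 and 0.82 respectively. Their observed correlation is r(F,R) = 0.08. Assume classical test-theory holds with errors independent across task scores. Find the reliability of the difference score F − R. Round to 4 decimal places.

0.7174

Var(F−R) = 1 + 1 − 2·0.08 = 2 − 0.16 = 1.84.
Because errors are independent across components, Cov(Tᵢ,Tⱼ) = Cov(Xᵢ,Xⱼ); the off-diagonal part of the true-score variance is the same as above.
True-score variance = [0.66 + 0.82] − 0.16 = 1.48 − 0.16 = 1.32.
Reliability = 1.32 / 1.84 = 0.7174.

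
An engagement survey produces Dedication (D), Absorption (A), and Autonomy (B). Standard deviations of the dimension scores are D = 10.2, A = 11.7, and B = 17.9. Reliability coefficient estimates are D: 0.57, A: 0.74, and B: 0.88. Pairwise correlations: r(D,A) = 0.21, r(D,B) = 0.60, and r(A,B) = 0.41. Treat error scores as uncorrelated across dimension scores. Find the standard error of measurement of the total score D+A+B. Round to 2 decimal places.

10.90

Var(total) = 561.34 + 440.951 = 1002.29.
True-score variance = 442.562 + 440.951 = 883.514, so reliability = 0.8815.
Error variance = 1002.29 − 883.514 = 118.778; SEM = √118.778 = 10.90.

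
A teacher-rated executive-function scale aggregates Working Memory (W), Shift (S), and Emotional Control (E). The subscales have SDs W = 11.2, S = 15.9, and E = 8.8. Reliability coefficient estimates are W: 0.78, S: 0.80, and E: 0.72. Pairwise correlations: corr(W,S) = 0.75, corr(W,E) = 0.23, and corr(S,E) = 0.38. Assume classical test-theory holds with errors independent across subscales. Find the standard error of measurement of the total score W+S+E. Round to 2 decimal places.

9.99

Var(total) = 455.69 + 418.797 = 874.487.
True-score variance = 355.848 + 418.797 = 774.645, so reliability = 0.8858.
Error variance = 874.487 − 774.645 = 99.842; SEM = √99.842 = 9.99.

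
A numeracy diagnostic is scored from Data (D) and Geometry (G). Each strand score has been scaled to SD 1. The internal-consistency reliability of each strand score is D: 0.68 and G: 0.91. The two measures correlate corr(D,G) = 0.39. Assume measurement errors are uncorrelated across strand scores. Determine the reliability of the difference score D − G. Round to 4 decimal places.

Var(D−G) = 1 + 1 − 2·0.39 = 2 − 0.78 = 1.22.
Because errors are independent across components, Cov(Tᵢ,Tⱼ) = Cov(Xᵢ,Xⱼ); the off-diagonal part of the true-score variance is the same as above.
True-score variance = [0.68 + 0.91] − 0.78 = 1.59 − 0.78 = 0.81.
Reliability = 0.81 / 1.22 = 0.6639.

0.6639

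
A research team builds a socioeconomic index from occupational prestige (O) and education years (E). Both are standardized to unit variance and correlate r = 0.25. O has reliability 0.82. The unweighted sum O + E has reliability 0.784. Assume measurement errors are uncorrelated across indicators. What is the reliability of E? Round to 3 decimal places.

Var(O+E) = 2 + 2·0.25 = 2.500.
True-score variance = ρ_O + ρ_E + 2·0.25, so 0.784 = (0.82 + ρ_E + 0.50) / 2.500.
ρ_E = 0.784·2.500 − 0.82 − 0.50 = 0.640.

0.640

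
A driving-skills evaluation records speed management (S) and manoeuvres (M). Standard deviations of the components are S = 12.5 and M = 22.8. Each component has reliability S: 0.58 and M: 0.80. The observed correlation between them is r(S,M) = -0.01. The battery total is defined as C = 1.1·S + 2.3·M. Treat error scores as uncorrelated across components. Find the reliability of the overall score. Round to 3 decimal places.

0.785

Var(C) = 1.1²·12.5² + 2.3²·22.8² + 2·[2.53·12.5·22.8·(-0.01)] = 2939.02 − 14.421 = 2924.6.
Because errors are independent across components, Cov(Tᵢ,Tⱼ) = Cov(Xᵢ,Xⱼ); the off-diagonal part of the true-score variance is the same as above.
True-score variance = [1.1²·12.5²·0.58 + 2.3²·22.8²·0.80] − 14.421 = 2309.62 − 14.421 = 2295.2.
Reliability = 2295.2 / 2924.6 = 0.785.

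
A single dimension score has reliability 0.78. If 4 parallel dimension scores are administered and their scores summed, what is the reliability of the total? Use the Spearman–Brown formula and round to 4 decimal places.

0.9341

ρ_k = kρ / (1 + (k−1)ρ) = 4·0.78 / (1 + 3·0.78) = 3.120 / 3.340 = 0.9341.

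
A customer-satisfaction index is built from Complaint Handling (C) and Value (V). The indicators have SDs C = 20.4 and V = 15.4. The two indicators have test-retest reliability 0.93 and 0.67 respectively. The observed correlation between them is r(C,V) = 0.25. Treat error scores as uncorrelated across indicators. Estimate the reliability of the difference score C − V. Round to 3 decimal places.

0.784

Var(C−V) = 20.4² + 15.4² − 2·20.4·15.4·0.25 = 653.32 − 157.08 = 496.24.
Because errors are independent across components, Cov(Tᵢ,Tⱼ) = Cov(Xᵢ,Xⱼ); the off-diagonal part of the true-score variance is the same as above.
True-score variance = [20.4²·0.93 + 15.4²·0.67] − 157.08 = 545.926 − 157.08 = 388.846.
Reliability = 388.846 / 496.24 = 0.784.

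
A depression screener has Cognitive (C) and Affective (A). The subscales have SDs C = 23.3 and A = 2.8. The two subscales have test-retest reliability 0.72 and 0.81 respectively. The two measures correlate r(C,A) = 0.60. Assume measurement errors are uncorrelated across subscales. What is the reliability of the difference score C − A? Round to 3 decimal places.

0.675

Var(C−A) = 23.3² + 2.8² − 2·23.3·2.8·0.60 = 550.73 − 78.288 = 472.442.
Because errors are independent across components, Cov(Tᵢ,Tⱼ) = Cov(Xᵢ,Xⱼ); the off-diagonal part of the true-score variance is the same as above.
True-score variance = [23.3²·0.72 + 2.8²·0.81] − 78.288 = 397.231 − 78.288 = 318.943.
Reliability = 318.943 / 472.442 = 0.675.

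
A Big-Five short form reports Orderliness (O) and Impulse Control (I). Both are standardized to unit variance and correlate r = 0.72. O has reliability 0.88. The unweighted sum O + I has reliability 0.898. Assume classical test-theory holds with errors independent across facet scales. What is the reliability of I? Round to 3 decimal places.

0.769

Var(O+I) = 2 + 2·0.72 = 3.440.
True-score variance = ρ_O + ρ_I + 2·0.72, so 0.898 = (0.88 + ρ_I + 1.44) / 3.440.
ρ_I = 0.898·3.440 − 0.88 − 1.44 = 0.769.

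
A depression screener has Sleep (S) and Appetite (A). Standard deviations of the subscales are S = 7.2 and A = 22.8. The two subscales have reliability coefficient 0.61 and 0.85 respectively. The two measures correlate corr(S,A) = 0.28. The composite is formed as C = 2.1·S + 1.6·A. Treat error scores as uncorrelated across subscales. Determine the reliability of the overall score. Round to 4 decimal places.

0.8454

Var(C) = 2.1²·7.2² + 1.6²·22.8² + 2·[3.36·7.2·22.8·0.28] = 1559.4 + 308.883 = 1868.29.
With uncorrelated errors the cross-covariances are all true-score covariance, so they carry over unchanged; only the diagonal terms shrink to ρᵢσᵢ².
True-score variance = [2.1²·7.2²·0.61 + 1.6²·22.8²·0.85] + 308.883 = 1270.63 + 308.883 = 1579.51.
Reliability = 1579.51 / 1868.29 = 0.8454.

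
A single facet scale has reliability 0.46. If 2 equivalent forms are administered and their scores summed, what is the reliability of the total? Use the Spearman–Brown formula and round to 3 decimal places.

0.630

ρ_k = kρ / (1 + (k−1)ρ) = 2·0.46 / (1 + 1·0.46) = 0.920 / 1.460 = 0.630.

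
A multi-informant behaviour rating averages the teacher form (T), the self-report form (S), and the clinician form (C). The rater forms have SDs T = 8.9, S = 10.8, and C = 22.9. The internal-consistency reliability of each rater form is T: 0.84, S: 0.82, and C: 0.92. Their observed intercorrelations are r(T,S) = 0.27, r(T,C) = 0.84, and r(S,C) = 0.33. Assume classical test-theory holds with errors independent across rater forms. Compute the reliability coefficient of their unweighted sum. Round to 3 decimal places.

0.941

Var(T+S+C) = 8.9² + 10.8² + 22.9² + 2·[8.9·10.8·0.27 + 8.9·22.9·0.84 + 10.8·22.9·0.33] = 720.26 + 557.537 = 1277.8.
Because errors are independent across components, Cov(Tᵢ,Tⱼ) = Cov(Xᵢ,Xⱼ); the off-diagonal part of the true-score variance is the same as above.
True-score variance = [8.9²·0.84 + 10.8²·0.82 + 22.9²·0.92] + 557.537 = 644.638 + 557.537 = 1202.18.
Reliability = 1202.18 / 1277.8 = 0.941.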